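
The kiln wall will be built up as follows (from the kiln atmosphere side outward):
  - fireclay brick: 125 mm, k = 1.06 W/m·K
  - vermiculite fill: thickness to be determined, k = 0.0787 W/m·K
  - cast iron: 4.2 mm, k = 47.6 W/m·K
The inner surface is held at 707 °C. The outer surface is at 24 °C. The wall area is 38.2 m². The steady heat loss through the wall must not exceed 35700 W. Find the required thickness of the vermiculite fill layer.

L ≈ 48.2 mm

Treating each layer as a thermal resistance in series:
R_fireclay brick = L/(kA) = 0.125/(1.06×38.2) = 0.003087 K/W
R_cast iron = L/(kA) = 0.0042/(47.6×38.2) = 2.31×10^-6 K/W
Sum of the known resistances R_other = 0.003089 K/W
Required total resistance R_tot = ΔT/Q_allow = 683/35700 = 0.01913 K/W
R_vermiculite fill = R_tot − R_other = 0.01604 K/W
L = R·k·A = 0.01604×0.0787×38.2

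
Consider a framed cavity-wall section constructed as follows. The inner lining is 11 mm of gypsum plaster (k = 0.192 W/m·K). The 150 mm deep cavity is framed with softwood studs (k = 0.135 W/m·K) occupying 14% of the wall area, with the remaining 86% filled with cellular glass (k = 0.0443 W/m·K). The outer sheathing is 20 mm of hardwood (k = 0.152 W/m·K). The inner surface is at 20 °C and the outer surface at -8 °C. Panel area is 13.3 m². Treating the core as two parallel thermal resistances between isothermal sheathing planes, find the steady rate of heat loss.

Q ≈ 132 W

Sheathing layers in series; stud and cavity paths in parallel between them.
R_inner = 0.011/(0.192×13.3) = 0.004308 K/W
R_stud  = 0.15/(0.135×0.14×13.3) = 0.5967 K/W
R_cav   = 0.15/(0.0443×0.86×13.3) = 0.296 K/W
1/R_core = 1/R_stud + 1/R_cav → R_core = 0.1979 K/W
R_outer = 0.02/(0.152×13.3) = 0.009893 K/W
R_total = 0.2121 K/W
Q = ΔT/R_total = 28/0.2121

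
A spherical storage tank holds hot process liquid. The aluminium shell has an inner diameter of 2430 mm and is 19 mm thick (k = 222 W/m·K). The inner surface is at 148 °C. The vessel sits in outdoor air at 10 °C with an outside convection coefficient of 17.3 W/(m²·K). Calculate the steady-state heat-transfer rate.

Q ≈ 45600 W

For a spherical shell R = (1/r₁ − 1/r₂)/(4πk); film R = 1/(h·4πr²). In series:
R_aluminium shell = (1/1.215 − 1/1.234)/(4π×222) = 4.543×10^-6 K/W
R_outer film = 1/(h·4πr_o²) = 1/(17.3×4π×1.234²) = 0.003021 K/W
R_total = 0.003025 K/W
Q = ΔT/R_total = 138/0.003025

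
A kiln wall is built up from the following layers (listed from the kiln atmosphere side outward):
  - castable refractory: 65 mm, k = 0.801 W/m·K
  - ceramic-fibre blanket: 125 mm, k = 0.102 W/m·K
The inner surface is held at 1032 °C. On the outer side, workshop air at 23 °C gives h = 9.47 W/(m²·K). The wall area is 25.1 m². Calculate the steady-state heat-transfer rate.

Using the resistance-network approach (series):
R_castable refractory = L/(kA) = 0.065/(0.801×25.1) = 0.003233 K/W
R_ceramic-fibre blanket = L/(kA) = 0.125/(0.102×25.1) = 0.04882 K/W
R_outer film = 1/(h_o·A) = 1/(9.47×25.1) = 0.004207 K/W
R_total = 0.05626 K/W
Q = ΔT / R_total = 1009 / 0.05626

Q ≈ 17900 W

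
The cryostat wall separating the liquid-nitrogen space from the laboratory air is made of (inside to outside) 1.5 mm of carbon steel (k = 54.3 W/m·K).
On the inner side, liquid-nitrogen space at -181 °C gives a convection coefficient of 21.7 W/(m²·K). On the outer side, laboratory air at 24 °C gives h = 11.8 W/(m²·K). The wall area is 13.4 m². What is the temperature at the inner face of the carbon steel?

T ≈ -109 °C

Model the wall as resistances in series:
R_inner film = 1/(h_i·A) = 1/(21.7×13.4) = 0.003439 K/W
R_carbon steel = L/(kA) = 0.0015/(54.3×13.4) = 2.062×10^-6 K/W
R_outer film = 1/(h_o·A) = 1/(11.8×13.4) = 0.006324 K/W
R_total = 0.009765 K/W;  Q = ΔT/R_total = 205/0.009765 = 20990 W
T_interface = T_inner + Q·ΣR(inner→interface) = -181 + 21000×0.003439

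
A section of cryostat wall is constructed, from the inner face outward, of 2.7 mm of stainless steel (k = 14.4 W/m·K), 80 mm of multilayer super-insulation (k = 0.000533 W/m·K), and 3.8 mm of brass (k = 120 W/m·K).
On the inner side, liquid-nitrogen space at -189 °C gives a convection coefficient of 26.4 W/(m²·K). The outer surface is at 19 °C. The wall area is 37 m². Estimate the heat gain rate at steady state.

Treating each layer as a thermal resistance in series:
R_inner film = 1/(h_i·A) = 1/(26.4×37) = 0.001024 K/W
R_stainless steel = L/(kA) = 0.0027/(14.4×37) = 5.068×10^-6 K/W
R_multilayer super-insulation = L/(kA) = 0.08/(0.000533×37) = 4.057 K/W
R_brass = L/(kA) = 0.0038/(120×37) = 8.559×10^-7 K/W
R_total = 4.058 K/W
Q = ΔT / R_total = 208 / 4.058

Q ≈ 51.3 W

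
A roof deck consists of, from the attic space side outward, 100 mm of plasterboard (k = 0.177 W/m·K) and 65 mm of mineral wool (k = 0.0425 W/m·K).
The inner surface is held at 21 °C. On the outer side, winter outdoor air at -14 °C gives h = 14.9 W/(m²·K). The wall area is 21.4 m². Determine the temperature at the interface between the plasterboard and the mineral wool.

Model the wall as resistances in series:
R_plasterboard = L/(kA) = 0.1/(0.177×21.4) = 0.0264 K/W
R_mineral wool = L/(kA) = 0.065/(0.0425×21.4) = 0.07147 K/W
R_outer film = 1/(h_o·A) = 1/(14.9×21.4) = 0.003136 K/W
R_total = 0.101 K/W;  Q = ΔT/R_total = 35/0.101 = 346.5 W
T_interface = T_inner − Q·ΣR(inner→interface) = 21 − 347×0.0264

T ≈ 11.9 °C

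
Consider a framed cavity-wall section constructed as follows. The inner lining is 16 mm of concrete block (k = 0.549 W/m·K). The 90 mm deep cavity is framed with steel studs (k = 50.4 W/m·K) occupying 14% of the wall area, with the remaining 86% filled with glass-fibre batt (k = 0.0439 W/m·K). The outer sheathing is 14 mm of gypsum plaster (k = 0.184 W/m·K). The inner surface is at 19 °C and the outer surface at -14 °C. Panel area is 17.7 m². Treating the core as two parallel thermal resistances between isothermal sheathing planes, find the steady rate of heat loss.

Q ≈ 4950 W

Sheathing layers in series; stud and cavity paths in parallel between them.
R_inner = 0.016/(0.549×17.7) = 0.001647 K/W
R_stud  = 0.09/(50.4×0.14×17.7) = 7.206×10^-4 K/W
R_cav   = 0.09/(0.0439×0.86×17.7) = 0.1347 K/W
1/R_core = 1/R_stud + 1/R_cav → R_core = 7.168×10^-4 K/W
R_outer = 0.014/(0.184×17.7) = 0.004299 K/W
R_total = 0.006662 K/W
Q = ΔT/R_total = 33/0.006662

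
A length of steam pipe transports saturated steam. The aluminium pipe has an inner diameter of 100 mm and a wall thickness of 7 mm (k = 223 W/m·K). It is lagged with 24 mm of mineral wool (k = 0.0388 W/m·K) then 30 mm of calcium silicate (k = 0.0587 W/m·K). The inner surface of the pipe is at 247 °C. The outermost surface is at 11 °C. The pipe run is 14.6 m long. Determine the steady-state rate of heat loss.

Cylindrical conduction, so R = ln(r₂/r₁)/(2πkL) per layer, in series:
R_aluminium pipe wall = ln(57/50)/(2π×223×14.6) = 6.405×10^-6 K/W
R_mineral wool = ln(81/57)/(2π×0.0388×14.6) = 0.09873 K/W
R_calcium silicate = ln(111/81)/(2π×0.0587×14.6) = 0.05851 K/W
R_total = 0.1572 K/W
Q = ΔT/R_total = 236/0.1572

Q ≈ 1500 W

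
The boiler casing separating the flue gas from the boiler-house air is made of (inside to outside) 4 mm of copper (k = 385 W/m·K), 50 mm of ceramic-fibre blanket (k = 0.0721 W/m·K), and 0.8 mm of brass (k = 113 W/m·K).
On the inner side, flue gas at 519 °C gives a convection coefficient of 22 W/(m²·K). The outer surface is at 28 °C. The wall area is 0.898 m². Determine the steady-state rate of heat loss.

Q ≈ 597 W

Model the wall as resistances in series:
R_inner film = 1/(h_i·A) = 1/(22×0.898) = 0.05062 K/W
R_copper = L/(kA) = 0.004/(385×0.898) = 1.157×10^-5 K/W
R_ceramic-fibre blanket = L/(kA) = 0.05/(0.0721×0.898) = 0.7723 K/W
R_brass = L/(kA) = 0.0008/(113×0.898) = 7.884×10^-6 K/W
R_total = 0.8229 K/W
Q = ΔT / R_total = 491 / 0.8229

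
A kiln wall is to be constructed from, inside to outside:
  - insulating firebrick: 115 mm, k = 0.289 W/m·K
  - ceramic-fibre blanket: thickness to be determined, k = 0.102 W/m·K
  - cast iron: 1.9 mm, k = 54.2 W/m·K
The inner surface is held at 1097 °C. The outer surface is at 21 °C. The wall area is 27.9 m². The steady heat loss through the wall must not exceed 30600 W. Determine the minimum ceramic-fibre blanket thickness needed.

Using the resistance-network approach (series):
R_insulating firebrick = L/(kA) = 0.115/(0.289×27.9) = 0.01426 K/W
R_cast iron = L/(kA) = 0.0019/(54.2×27.9) = 1.256×10^-6 K/W
Sum of the known resistances R_other = 0.01426 K/W
Required total resistance R_tot = ΔT/Q_allow = 1076/30600 = 0.03516 K/W
R_ceramic-fibre blanket = R_tot − R_other = 0.0209 K/W
L = R·k·A = 0.0209×0.102×27.9

L ≈ 59.5 mm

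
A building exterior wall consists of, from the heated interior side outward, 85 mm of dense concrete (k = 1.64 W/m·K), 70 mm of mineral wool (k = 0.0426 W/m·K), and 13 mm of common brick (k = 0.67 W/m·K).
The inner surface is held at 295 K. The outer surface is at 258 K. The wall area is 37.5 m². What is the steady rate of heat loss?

Treating each layer as a thermal resistance in series:
R_dense concrete = L/(kA) = 0.085/(1.64×37.5) = 0.001382 K/W
R_mineral wool = L/(kA) = 0.07/(0.0426×37.5) = 0.04382 K/W
R_common brick = L/(kA) = 0.013/(0.67×37.5) = 5.174×10^-4 K/W
R_total = 0.04572 K/W
Q = ΔT / R_total = 37 / 0.04572

Q ≈ 809 W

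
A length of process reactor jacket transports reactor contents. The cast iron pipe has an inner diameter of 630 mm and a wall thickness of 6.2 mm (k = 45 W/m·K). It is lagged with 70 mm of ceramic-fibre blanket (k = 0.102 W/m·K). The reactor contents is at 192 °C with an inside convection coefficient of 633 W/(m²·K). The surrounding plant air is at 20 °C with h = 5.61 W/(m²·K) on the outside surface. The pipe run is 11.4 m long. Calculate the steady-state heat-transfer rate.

For a radial system each layer contributes R = ln(r_out/r_in)/(2πkL); films add R = 1/(hA).
R_inner film = 1/(h_i·2πr₁L) = 1/(633×2π×0.315×11.4) = 7.002×10^-5 K/W
R_cast iron pipe wall = ln(321.2/315)/(2π×45×11.4) = 6.047×10^-6 K/W
R_ceramic-fibre blanket = ln(391.2/321.2)/(2π×0.102×11.4) = 0.02699 K/W
R_outer film = 1/(h_o·2πr_oL) = 1/(5.61×2π×0.3912×11.4) = 0.006361 K/W
R_total = 0.03342 K/W
Q = ΔT/R_total = 172/0.03342

Q ≈ 5150 W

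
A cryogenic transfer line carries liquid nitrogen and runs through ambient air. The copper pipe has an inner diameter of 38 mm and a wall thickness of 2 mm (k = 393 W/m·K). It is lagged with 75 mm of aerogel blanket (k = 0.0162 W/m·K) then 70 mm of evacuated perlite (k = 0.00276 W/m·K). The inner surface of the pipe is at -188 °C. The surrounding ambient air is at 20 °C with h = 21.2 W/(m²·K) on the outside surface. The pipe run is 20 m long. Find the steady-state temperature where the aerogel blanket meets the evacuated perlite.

T ≈ -121 °C

Cylindrical conduction, so R = ln(r₂/r₁)/(2πkL) per layer, in series:
R_copper pipe wall = ln(21/19)/(2π×393×20) = 2.027×10^-6 K/W
R_aerogel blanket = ln(96/21)/(2π×0.0162×20) = 0.7466 K/W
R_evacuated perlite = ln(166/96)/(2π×0.00276×20) = 1.579 K/W
R_outer film = 1/(h_o·2πr_oL) = 1/(21.2×2π×0.166×20) = 0.002261 K/W
R_total = 2.328 K/W
Q = ΔT/R_total = 208/2.328
Q = 89.4 W
T_interface = T_inner + Q·ΣR(inner→interface) = -188 + 89.4×0.7466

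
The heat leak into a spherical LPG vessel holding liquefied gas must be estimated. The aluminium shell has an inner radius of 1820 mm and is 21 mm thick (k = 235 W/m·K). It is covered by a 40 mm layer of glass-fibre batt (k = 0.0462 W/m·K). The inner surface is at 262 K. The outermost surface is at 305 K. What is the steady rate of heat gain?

Q ≈ 2160 W

Each spherical layer contributes R = (1/r_i − 1/r_o)/(4πk):
R_aluminium shell = (1/1.82 − 1/1.841)/(4π×235) = 2.122×10^-6 K/W
R_glass-fibre batt = (1/1.841 − 1/1.881)/(4π×0.0462) = 0.0199 K/W
R_total = 0.0199 K/W
Q = ΔT/R_total = 43/0.0199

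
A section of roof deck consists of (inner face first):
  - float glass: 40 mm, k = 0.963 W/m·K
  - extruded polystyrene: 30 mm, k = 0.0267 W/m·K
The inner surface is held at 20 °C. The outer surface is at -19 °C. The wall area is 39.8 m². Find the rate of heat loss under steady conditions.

Treating each layer as a thermal resistance in series:
R_float glass = L/(kA) = 0.04/(0.963×39.8) = 0.001044 K/W
R_extruded polystyrene = L/(kA) = 0.03/(0.0267×39.8) = 0.02823 K/W
R_total = 0.02927 K/W
Q = ΔT / R_total = 39 / 0.02927

Q ≈ 1330 W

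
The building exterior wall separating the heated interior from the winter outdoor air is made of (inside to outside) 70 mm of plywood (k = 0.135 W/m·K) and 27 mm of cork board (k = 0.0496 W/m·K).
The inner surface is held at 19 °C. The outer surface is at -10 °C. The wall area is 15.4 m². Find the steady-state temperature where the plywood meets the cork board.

Using the resistance-network approach (series):
R_plywood = L/(kA) = 0.07/(0.135×15.4) = 0.03367 K/W
R_cork board = L/(kA) = 0.027/(0.0496×15.4) = 0.03535 K/W
R_total = 0.06902 K/W;  Q = ΔT/R_total = 29/0.06902 = 420.2 W
T_interface = T_inner − Q·ΣR(inner→interface) = 19 − 420×0.03367

T ≈ 4.85 °C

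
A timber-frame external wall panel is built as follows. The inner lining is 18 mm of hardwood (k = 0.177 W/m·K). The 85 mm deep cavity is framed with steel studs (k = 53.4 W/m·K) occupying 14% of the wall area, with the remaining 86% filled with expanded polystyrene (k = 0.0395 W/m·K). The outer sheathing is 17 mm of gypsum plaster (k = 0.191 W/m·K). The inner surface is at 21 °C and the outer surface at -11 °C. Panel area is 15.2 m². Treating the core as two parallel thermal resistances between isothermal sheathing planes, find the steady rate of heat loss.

Q ≈ 2410 W

Sheathing layers in series; stud and cavity paths in parallel between them.
R_inner = 0.018/(0.177×15.2) = 0.00669 K/W
R_stud  = 0.085/(53.4×0.14×15.2) = 7.48×10^-4 K/W
R_cav   = 0.085/(0.0395×0.86×15.2) = 0.1646 K/W
1/R_core = 1/R_stud + 1/R_cav → R_core = 7.446×10^-4 K/W
R_outer = 0.017/(0.191×15.2) = 0.005856 K/W
R_total = 0.01329 K/W
Q = ΔT/R_total = 32/0.01329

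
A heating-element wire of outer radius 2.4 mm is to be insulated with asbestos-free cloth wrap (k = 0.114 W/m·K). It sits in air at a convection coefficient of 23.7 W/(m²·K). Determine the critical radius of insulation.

r_cr ≈ 4.81 mm

For a cylinder r_cr = k/h = 0.114/23.7
r_cr = 4.81 mm; since the bare radius (2.4 mm) is below r_cr, adding a thin layer of insulation will *increase* heat loss.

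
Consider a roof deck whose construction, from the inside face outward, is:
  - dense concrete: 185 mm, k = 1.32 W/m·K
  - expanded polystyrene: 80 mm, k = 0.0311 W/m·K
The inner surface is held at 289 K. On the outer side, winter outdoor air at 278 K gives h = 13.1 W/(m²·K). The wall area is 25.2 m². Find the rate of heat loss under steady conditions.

Q ≈ 99.4 W

Thermal resistances in series:
R_dense concrete = L/(kA) = 0.185/(1.32×25.2) = 0.005562 K/W
R_expanded polystyrene = L/(kA) = 0.08/(0.0311×25.2) = 0.1021 K/W
R_outer film = 1/(h_o·A) = 1/(13.1×25.2) = 0.003029 K/W
R_total = 0.1107 K/W
Q = ΔT / R_total = 11 / 0.1107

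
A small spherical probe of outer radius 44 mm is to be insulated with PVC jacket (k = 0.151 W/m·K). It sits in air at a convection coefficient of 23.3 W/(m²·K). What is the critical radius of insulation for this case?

For a sphere r_cr = 2k/h = 2×0.151/23.3
r_cr = 13 mm; since the bare radius (44 mm) is above r_cr, any added insulation will reduce heat loss.

r_cr ≈ 13 mm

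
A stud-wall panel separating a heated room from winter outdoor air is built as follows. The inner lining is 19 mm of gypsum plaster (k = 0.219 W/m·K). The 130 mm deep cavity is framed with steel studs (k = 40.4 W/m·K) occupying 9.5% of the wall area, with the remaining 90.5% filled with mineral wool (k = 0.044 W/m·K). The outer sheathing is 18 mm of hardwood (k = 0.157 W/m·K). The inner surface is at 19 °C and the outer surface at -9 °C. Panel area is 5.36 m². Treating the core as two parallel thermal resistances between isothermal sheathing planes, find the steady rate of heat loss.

Q ≈ 639 W

Sheathing layers in series; stud and cavity paths in parallel between them.
R_inner = 0.019/(0.219×5.36) = 0.01619 K/W
R_stud  = 0.13/(40.4×0.095×5.36) = 0.006319 K/W
R_cav   = 0.13/(0.044×0.905×5.36) = 0.6091 K/W
1/R_core = 1/R_stud + 1/R_cav → R_core = 0.006254 K/W
R_outer = 0.018/(0.157×5.36) = 0.02139 K/W
R_total = 0.04383 K/W
Q = ΔT/R_total = 28/0.04383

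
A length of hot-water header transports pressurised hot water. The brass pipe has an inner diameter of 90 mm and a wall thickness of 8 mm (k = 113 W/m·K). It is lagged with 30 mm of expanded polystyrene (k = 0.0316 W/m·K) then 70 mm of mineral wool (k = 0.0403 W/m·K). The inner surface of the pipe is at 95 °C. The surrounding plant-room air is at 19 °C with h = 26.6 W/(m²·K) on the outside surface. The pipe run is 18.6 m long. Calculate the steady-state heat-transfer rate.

For a radial system each layer contributes R = ln(r_out/r_in)/(2πkL); films add R = 1/(hA).
R_brass pipe wall = ln(53/45)/(2π×113×18.6) = 1.239×10^-5 K/W
R_expanded polystyrene = ln(83/53)/(2π×0.0316×18.6) = 0.1215 K/W
R_mineral wool = ln(153/83)/(2π×0.0403×18.6) = 0.1299 K/W
R_outer film = 1/(h_o·2πr_oL) = 1/(26.6×2π×0.153×18.6) = 0.002102 K/W
R_total = 0.2534 K/W
Q = ΔT/R_total = 76/0.2534

Q ≈ 300 W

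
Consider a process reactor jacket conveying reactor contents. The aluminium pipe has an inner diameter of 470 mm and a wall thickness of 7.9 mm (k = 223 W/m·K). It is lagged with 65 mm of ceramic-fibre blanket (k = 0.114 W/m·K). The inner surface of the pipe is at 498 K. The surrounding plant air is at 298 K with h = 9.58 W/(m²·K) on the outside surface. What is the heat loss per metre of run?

Radial resistances (cylindrical: R_cond = ln(r_o/r_i)/(2πkL), R_conv = 1/(h·2πrL)):
R_aluminium pipe wall = ln(242.9/235)/(2π×223×1) = 2.36×10^-5 K/W
R_ceramic-fibre blanket = ln(307.9/242.9)/(2π×0.114×1) = 0.331 K/W
R_outer film = 1/(h_o·2πr_oL) = 1/(9.58×2π×0.3079×1) = 0.05396 K/W
R_total = 0.385 K/W
Q = ΔT/R_total = 200/0.385

q′ ≈ 519 W/m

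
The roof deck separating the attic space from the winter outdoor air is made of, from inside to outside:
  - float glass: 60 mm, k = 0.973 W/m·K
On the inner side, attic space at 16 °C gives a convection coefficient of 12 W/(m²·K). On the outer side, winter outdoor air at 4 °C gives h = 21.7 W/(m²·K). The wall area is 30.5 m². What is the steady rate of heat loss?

Treating each layer as a thermal resistance in series:
R_inner film = 1/(h_i·A) = 1/(12×30.5) = 0.002732 K/W
R_float glass = L/(kA) = 0.06/(0.973×30.5) = 0.002022 K/W
R_outer film = 1/(h_o·A) = 1/(21.7×30.5) = 0.001511 K/W
R_total = 0.006265 K/W
Q = ΔT / R_total = 12 / 0.006265

Q ≈ 1920 W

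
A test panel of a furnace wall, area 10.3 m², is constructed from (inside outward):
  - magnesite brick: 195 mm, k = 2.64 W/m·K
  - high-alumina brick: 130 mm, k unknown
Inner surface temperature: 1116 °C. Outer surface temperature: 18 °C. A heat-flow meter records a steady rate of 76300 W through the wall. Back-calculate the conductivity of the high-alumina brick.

Using the resistance-network approach (series):
R_magnesite brick = L/(kA) = 0.195/(2.64×10.3) = 0.007171 K/W
Sum of known resistances R_other = 0.007171 K/W
Total R = ΔT/Q = 1098/76300 = 0.01439 K/W
R_high-alumina brick = R_total − R_other = 0.007219 K/W
k = L/(R·A) = 0.13/(0.007219×10.3)

k ≈ 1.75 W/(m·K)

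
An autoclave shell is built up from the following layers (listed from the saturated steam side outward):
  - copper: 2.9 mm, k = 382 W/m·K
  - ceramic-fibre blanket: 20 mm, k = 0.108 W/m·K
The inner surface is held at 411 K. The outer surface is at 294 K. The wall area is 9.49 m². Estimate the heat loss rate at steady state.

Q ≈ 6000 W

Treating each layer as a thermal resistance in series:
R_copper = L/(kA) = 0.0029/(382×9.49) = 8×10^-7 K/W
R_ceramic-fibre blanket = L/(kA) = 0.02/(0.108×9.49) = 0.01951 K/W
R_total = 0.01951 K/W
Q = ΔT / R_total = 117 / 0.01951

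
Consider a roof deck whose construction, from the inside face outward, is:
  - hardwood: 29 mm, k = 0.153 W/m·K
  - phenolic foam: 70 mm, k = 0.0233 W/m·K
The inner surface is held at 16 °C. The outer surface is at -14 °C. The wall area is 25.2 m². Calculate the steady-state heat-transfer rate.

Treating each layer as a thermal resistance in series:
R_hardwood = L/(kA) = 0.029/(0.153×25.2) = 0.007522 K/W
R_phenolic foam = L/(kA) = 0.07/(0.0233×25.2) = 0.1192 K/W
R_total = 0.1267 K/W
Q = ΔT / R_total = 30 / 0.1267

Q ≈ 237 W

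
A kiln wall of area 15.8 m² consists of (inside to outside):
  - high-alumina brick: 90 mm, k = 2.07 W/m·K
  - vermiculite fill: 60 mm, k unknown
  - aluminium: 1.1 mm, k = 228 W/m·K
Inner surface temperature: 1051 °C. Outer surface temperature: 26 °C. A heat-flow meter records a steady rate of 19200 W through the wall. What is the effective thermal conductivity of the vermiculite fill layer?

Treating each layer as a thermal resistance in series:
R_high-alumina brick = L/(kA) = 0.09/(2.07×15.8) = 0.002752 K/W
R_aluminium = L/(kA) = 0.0011/(228×15.8) = 3.054×10^-7 K/W
Sum of known resistances R_other = 0.002752 K/W
Total R = ΔT/Q = 1025/19200 = 0.05339 K/W
R_vermiculite fill = R_total − R_other = 0.05063 K/W
k = L/(R·A) = 0.06/(0.05063×15.8)

k ≈ 0.075 W/(m·K)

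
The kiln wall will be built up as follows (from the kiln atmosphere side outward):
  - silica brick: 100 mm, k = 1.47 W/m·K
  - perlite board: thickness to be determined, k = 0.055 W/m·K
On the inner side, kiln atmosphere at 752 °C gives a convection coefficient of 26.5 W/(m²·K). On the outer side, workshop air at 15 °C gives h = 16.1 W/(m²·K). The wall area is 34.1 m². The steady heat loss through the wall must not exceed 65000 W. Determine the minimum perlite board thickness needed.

L ≈ 12 mm

Series thermal resistances:
R_inner film = 1/(h_i·A) = 1/(26.5×34.1) = 0.001107 K/W
R_silica brick = L/(kA) = 0.1/(1.47×34.1) = 0.001995 K/W
R_outer film = 1/(h_o·A) = 1/(16.1×34.1) = 0.001821 K/W
Sum of the known resistances R_other = 0.004923 K/W
Required total resistance R_tot = ΔT/Q_allow = 737/65000 = 0.01134 K/W
R_perlite board = R_tot − R_other = 0.006415 K/W
L = R·k·A = 0.006415×0.055×34.1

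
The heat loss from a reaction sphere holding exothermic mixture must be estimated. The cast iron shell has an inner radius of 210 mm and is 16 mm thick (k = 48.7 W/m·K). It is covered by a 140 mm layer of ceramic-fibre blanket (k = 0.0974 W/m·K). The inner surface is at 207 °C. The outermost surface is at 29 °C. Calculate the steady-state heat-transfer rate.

For a spherical shell R = (1/r₁ − 1/r₂)/(4πk); film R = 1/(h·4πr²). In series:
R_cast iron shell = (1/0.21 − 1/0.226)/(4π×48.7) = 5.509×10^-4 K/W
R_ceramic-fibre blanket = (1/0.226 − 1/0.366)/(4π×0.0974) = 1.383 K/W
R_total = 1.383 K/W
Q = ΔT/R_total = 178/1.383

Q ≈ 129 W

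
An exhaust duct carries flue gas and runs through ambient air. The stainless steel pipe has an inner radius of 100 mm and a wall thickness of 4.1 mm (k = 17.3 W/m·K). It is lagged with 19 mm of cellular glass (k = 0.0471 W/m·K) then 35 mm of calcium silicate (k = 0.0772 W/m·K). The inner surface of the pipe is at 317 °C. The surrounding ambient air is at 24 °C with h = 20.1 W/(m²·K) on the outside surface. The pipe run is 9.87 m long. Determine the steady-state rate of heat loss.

Treating each annulus and film as a series resistance:
R_stainless steel pipe wall = ln(104.1/100)/(2π×17.3×9.87) = 3.745×10^-5 K/W
R_cellular glass = ln(123.1/104.1)/(2π×0.0471×9.87) = 0.05739 K/W
R_calcium silicate = ln(158.1/123.1)/(2π×0.0772×9.87) = 0.05227 K/W
R_outer film = 1/(h_o·2πr_oL) = 1/(20.1×2π×0.1581×9.87) = 0.005074 K/W
R_total = 0.1148 K/W
Q = ΔT/R_total = 293/0.1148

Q ≈ 2550 W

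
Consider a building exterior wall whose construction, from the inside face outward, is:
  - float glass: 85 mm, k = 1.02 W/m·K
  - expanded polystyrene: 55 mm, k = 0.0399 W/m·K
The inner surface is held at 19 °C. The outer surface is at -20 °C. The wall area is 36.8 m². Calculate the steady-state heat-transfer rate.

Q ≈ 982 W

Thermal resistances in series:
R_float glass = L/(kA) = 0.085/(1.02×36.8) = 0.002264 K/W
R_expanded polystyrene = L/(kA) = 0.055/(0.0399×36.8) = 0.03746 K/W
R_total = 0.03972 K/W
Q = ΔT / R_total = 39 / 0.03972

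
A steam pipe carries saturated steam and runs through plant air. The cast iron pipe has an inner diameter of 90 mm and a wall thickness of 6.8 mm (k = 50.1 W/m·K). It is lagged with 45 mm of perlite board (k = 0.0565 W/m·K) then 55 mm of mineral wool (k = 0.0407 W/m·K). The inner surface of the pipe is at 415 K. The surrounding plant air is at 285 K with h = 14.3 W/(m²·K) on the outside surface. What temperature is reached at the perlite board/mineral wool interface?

Cylindrical conduction, so R = ln(r₂/r₁)/(2πkL) per layer, in series:
R_cast iron pipe wall = ln(51.8/45)/(2π×50.1×1) = 4.471×10^-4 K/W
R_perlite board = ln(96.8/51.8)/(2π×0.0565×1) = 1.761 K/W
R_mineral wool = ln(151.8/96.8)/(2π×0.0407×1) = 1.759 K/W
R_outer film = 1/(h_o·2πr_oL) = 1/(14.3×2π×0.1518×1) = 0.07332 K/W
R_total = 3.594 K/W
Q = ΔT/R_total = 130/3.594
Q = 36.2 W/m
T_interface = T_inner − Q·ΣR(inner→interface) = 415 − 36.2×1.762

T ≈ 351 K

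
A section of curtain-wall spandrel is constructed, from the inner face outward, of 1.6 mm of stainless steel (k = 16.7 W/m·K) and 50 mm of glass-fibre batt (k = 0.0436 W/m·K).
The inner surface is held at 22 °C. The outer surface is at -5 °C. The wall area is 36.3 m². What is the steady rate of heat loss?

Q ≈ 855 W

Model the wall as resistances in series:
R_stainless steel = L/(kA) = 0.0016/(16.7×36.3) = 2.639×10^-6 K/W
R_glass-fibre batt = L/(kA) = 0.05/(0.0436×36.3) = 0.03159 K/W
R_total = 0.03159 K/W
Q = ΔT / R_total = 27 / 0.03159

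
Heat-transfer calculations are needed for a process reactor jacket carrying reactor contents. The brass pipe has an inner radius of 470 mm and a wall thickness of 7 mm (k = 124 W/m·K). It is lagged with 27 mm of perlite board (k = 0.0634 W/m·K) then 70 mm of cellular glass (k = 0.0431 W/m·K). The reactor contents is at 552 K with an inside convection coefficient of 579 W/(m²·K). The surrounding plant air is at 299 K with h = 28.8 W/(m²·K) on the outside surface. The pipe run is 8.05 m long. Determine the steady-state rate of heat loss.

Q ≈ 3240 W

For a radial system each layer contributes R = ln(r_out/r_in)/(2πkL); films add R = 1/(hA).
R_inner film = 1/(h_i·2πr₁L) = 1/(579×2π×0.47×8.05) = 7.265×10^-5 K/W
R_brass pipe wall = ln(477/470)/(2π×124×8.05) = 2.357×10^-6 K/W
R_perlite board = ln(504/477)/(2π×0.0634×8.05) = 0.01717 K/W
R_cellular glass = ln(574/504)/(2π×0.0431×8.05) = 0.05966 K/W
R_outer film = 1/(h_o·2πr_oL) = 1/(28.8×2π×0.574×8.05) = 0.001196 K/W
R_total = 0.0781 K/W
Q = ΔT/R_total = 253/0.0781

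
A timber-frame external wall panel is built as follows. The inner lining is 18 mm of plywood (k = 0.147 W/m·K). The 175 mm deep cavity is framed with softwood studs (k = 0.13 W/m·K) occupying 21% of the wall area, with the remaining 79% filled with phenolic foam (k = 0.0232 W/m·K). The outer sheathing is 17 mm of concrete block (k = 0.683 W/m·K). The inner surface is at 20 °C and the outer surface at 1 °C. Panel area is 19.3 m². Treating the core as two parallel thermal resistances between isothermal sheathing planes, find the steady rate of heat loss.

Sheathing layers in series; stud and cavity paths in parallel between them.
R_inner = 0.018/(0.147×19.3) = 0.006345 K/W
R_stud  = 0.175/(0.13×0.21×19.3) = 0.3321 K/W
R_cav   = 0.175/(0.0232×0.79×19.3) = 0.4947 K/W
1/R_core = 1/R_stud + 1/R_cav → R_core = 0.1987 K/W
R_outer = 0.017/(0.683×19.3) = 0.00129 K/W
R_total = 0.2064 K/W
Q = ΔT/R_total = 19/0.2064

Q ≈ 92.1 W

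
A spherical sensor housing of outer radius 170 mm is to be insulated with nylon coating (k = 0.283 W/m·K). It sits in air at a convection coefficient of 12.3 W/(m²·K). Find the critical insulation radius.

For a sphere r_cr = 2k/h = 2×0.283/12.3
r_cr = 46 mm; since the bare radius (170 mm) is above r_cr, any added insulation will reduce heat loss.

r_cr ≈ 46 mm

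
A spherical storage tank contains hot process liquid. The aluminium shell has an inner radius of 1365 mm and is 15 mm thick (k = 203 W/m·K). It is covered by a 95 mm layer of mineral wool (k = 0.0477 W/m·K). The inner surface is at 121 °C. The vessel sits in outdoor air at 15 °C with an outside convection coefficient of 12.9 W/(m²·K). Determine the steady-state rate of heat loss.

Spherical conduction: R = (1/r_in − 1/r_out)/(4πk) per layer; series-sum.
R_aluminium shell = (1/1.365 − 1/1.38)/(4π×203) = 3.122×10^-6 K/W
R_mineral wool = (1/1.38 − 1/1.475)/(4π×0.0477) = 0.07786 K/W
R_outer film = 1/(h·4πr_o²) = 1/(12.9×4π×1.475²) = 0.002835 K/W
R_total = 0.0807 K/W
Q = ΔT/R_total = 106/0.0807

Q ≈ 1310 W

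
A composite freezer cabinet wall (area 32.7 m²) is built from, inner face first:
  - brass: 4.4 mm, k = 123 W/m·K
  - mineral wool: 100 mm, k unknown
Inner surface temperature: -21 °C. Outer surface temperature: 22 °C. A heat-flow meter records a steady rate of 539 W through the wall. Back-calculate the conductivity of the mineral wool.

k ≈ 0.0383 W/(m·K)

Model the wall as resistances in series:
R_brass = L/(kA) = 0.0044/(123×32.7) = 1.094×10^-6 K/W
Sum of known resistances R_other = 1.094×10^-6 K/W
Total R = ΔT/Q = 43/539 = 0.07978 K/W
R_mineral wool = R_total − R_other = 0.07978 K/W
k = L/(R·A) = 0.1/(0.07978×32.7)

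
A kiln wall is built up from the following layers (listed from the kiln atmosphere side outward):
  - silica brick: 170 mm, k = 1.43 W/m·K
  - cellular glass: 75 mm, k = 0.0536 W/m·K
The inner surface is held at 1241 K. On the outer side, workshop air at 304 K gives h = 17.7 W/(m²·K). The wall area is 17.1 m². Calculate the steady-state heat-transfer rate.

Series thermal resistances:
R_silica brick = L/(kA) = 0.17/(1.43×17.1) = 0.006952 K/W
R_cellular glass = L/(kA) = 0.075/(0.0536×17.1) = 0.08183 K/W
R_outer film = 1/(h_o·A) = 1/(17.7×17.1) = 0.003304 K/W
R_total = 0.09208 K/W
Q = ΔT / R_total = 937 / 0.09208

Q ≈ 10200 W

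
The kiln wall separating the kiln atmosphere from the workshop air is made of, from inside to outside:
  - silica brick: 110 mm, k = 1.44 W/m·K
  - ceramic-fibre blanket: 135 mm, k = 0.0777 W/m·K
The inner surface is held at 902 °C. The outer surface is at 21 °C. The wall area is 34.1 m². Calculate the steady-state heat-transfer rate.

Q ≈ 16600 W

Model the wall as resistances in series:
R_silica brick = L/(kA) = 0.11/(1.44×34.1) = 0.00224 K/W
R_ceramic-fibre blanket = L/(kA) = 0.135/(0.0777×34.1) = 0.05095 K/W
R_total = 0.05319 K/W
Q = ΔT / R_total = 881 / 0.05319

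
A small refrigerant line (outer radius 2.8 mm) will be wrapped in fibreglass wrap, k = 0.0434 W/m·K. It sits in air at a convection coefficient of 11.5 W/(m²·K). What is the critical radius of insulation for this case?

r_cr ≈ 3.77 mm

For a cylinder r_cr = k/h = 0.0434/11.5
r_cr = 3.77 mm; since the bare radius (2.8 mm) is below r_cr, adding a thin layer of insulation will *increase* heat loss.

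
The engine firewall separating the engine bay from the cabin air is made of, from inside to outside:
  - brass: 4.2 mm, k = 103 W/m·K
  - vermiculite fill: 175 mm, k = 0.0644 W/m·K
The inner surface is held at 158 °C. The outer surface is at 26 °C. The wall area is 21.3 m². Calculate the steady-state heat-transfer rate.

Model the wall as resistances in series:
R_brass = L/(kA) = 0.0042/(103×21.3) = 1.914×10^-6 K/W
R_vermiculite fill = L/(kA) = 0.175/(0.0644×21.3) = 0.1276 K/W
R_total = 0.1276 K/W
Q = ΔT / R_total = 132 / 0.1276

Q ≈ 1030 W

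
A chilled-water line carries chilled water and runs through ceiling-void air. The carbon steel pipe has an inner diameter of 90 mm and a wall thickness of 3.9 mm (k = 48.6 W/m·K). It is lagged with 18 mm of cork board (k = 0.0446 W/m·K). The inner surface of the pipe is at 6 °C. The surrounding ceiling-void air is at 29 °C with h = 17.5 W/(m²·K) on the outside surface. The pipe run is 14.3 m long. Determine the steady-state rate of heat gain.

Cylindrical conduction, so R = ln(r₂/r₁)/(2πkL) per layer, in series:
R_carbon steel pipe wall = ln(48.9/45)/(2π×48.6×14.3) = 1.903×10^-5 K/W
R_cork board = ln(66.9/48.9)/(2π×0.0446×14.3) = 0.07821 K/W
R_outer film = 1/(h_o·2πr_oL) = 1/(17.5×2π×0.0669×14.3) = 0.009506 K/W
R_total = 0.08774 K/W
Q = ΔT/R_total = 23/0.08774

Q ≈ 262 W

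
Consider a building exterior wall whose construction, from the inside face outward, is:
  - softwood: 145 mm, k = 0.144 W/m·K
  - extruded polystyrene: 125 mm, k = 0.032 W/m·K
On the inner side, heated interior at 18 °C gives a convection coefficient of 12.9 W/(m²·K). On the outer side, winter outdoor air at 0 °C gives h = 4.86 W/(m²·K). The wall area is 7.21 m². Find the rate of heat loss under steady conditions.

Q ≈ 25 W

Model the wall as resistances in series:
R_inner film = 1/(h_i·A) = 1/(12.9×7.21) = 0.01075 K/W
R_softwood = L/(kA) = 0.145/(0.144×7.21) = 0.1397 K/W
R_extruded polystyrene = L/(kA) = 0.125/(0.032×7.21) = 0.5418 K/W
R_outer film = 1/(h_o·A) = 1/(4.86×7.21) = 0.02854 K/W
R_total = 0.7207 K/W
Q = ΔT / R_total = 18 / 0.7207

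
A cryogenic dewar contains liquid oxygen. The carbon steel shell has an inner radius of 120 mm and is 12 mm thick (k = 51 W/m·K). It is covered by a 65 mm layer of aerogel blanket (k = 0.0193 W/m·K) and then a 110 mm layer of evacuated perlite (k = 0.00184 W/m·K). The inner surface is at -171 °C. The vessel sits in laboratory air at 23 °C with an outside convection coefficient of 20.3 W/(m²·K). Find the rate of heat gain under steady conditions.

Radial (spherical) resistances in series:
R_carbon steel shell = (1/0.12 − 1/0.132)/(4π×51) = 0.001182 K/W
R_aerogel blanket = (1/0.132 − 1/0.197)/(4π×0.0193) = 10.31 K/W
R_evacuated perlite = (1/0.197 − 1/0.307)/(4π×0.00184) = 78.66 K/W
R_outer film = 1/(h·4πr_o²) = 1/(20.3×4π×0.307²) = 0.04159 K/W
R_total = 89.01 K/W
Q = ΔT/R_total = 194/89.01

Q ≈ 2.18 W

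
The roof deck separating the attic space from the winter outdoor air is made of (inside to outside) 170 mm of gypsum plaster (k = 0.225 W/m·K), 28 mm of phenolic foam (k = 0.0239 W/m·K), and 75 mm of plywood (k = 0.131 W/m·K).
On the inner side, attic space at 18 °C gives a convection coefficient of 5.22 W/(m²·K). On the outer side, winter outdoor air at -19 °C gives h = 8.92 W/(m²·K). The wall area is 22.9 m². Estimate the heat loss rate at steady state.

Series thermal resistances:
R_inner film = 1/(h_i·A) = 1/(5.22×22.9) = 0.008366 K/W
R_gypsum plaster = L/(kA) = 0.17/(0.225×22.9) = 0.03299 K/W
R_phenolic foam = L/(kA) = 0.028/(0.0239×22.9) = 0.05116 K/W
R_plywood = L/(kA) = 0.075/(0.131×22.9) = 0.025 K/W
R_outer film = 1/(h_o·A) = 1/(8.92×22.9) = 0.004896 K/W
R_total = 0.1224 K/W
Q = ΔT / R_total = 37 / 0.1224

Q ≈ 302 W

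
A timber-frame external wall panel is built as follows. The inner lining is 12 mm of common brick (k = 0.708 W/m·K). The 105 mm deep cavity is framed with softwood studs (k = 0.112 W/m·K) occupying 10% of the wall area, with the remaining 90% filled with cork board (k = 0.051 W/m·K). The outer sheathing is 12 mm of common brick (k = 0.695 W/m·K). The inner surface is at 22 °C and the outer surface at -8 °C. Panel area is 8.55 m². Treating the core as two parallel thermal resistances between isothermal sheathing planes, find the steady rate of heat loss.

Sheathing layers in series; stud and cavity paths in parallel between them.
R_inner = 0.012/(0.708×8.55) = 0.001982 K/W
R_stud  = 0.105/(0.112×0.1×8.55) = 1.096 K/W
R_cav   = 0.105/(0.051×0.9×8.55) = 0.2676 K/W
1/R_core = 1/R_stud + 1/R_cav → R_core = 0.2151 K/W
R_outer = 0.012/(0.695×8.55) = 0.002019 K/W
R_total = 0.2191 K/W
Q = ΔT/R_total = 30/0.2191

Q ≈ 137 W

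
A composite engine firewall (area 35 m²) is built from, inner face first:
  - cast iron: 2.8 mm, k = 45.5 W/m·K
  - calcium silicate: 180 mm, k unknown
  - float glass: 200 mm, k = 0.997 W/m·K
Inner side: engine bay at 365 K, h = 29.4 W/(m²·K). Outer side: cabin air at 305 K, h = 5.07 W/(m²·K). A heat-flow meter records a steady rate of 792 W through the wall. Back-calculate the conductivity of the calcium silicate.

Using the resistance-network approach (series):
R_inner film = 1/(h_i·A) = 1/(29.4×35) = 9.718×10^-4 K/W
R_cast iron = L/(kA) = 0.0028/(45.5×35) = 1.758×10^-6 K/W
R_float glass = L/(kA) = 0.2/(0.997×35) = 0.005731 K/W
R_outer film = 1/(h_o·A) = 1/(5.07×35) = 0.005635 K/W
Sum of known resistances R_other = 0.01234 K/W
Total R = ΔT/Q = 60/792 = 0.07576 K/W
R_calcium silicate = R_total − R_other = 0.06342 K/W
k = L/(R·A) = 0.18/(0.06342×35)

k ≈ 0.0811 W/(m·K)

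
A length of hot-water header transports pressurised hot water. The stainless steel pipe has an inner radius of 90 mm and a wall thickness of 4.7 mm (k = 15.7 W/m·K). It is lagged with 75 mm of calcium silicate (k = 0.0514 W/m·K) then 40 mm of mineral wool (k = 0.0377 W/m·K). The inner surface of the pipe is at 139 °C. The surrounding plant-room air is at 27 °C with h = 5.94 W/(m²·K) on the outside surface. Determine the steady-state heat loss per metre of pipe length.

For a radial system each layer contributes R = ln(r_out/r_in)/(2πkL); films add R = 1/(hA).
R_stainless steel pipe wall = ln(94.7/90)/(2π×15.7×1) = 5.16×10^-4 K/W
R_calcium silicate = ln(169.7/94.7)/(2π×0.0514×1) = 1.806 K/W
R_mineral wool = ln(209.7/169.7)/(2π×0.0377×1) = 0.8935 K/W
R_outer film = 1/(h_o·2πr_oL) = 1/(5.94×2π×0.2097×1) = 0.1278 K/W
R_total = 2.828 K/W
Q = ΔT/R_total = 112/2.828

q′ ≈ 39.6 W/m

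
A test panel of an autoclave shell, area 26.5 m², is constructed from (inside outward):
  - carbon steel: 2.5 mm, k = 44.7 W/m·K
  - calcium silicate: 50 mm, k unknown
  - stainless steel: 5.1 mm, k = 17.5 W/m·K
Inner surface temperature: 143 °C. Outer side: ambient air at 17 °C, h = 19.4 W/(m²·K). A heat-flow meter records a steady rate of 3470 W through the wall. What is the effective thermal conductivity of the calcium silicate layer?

Model the wall as resistances in series:
R_carbon steel = L/(kA) = 0.0025/(44.7×26.5) = 2.111×10^-6 K/W
R_stainless steel = L/(kA) = 0.0051/(17.5×26.5) = 1.1×10^-5 K/W
R_outer film = 1/(h_o·A) = 1/(19.4×26.5) = 0.001945 K/W
Sum of known resistances R_other = 0.001958 K/W
Total R = ΔT/Q = 126/3470 = 0.03631 K/W
R_calcium silicate = R_total − R_other = 0.03435 K/W
k = L/(R·A) = 0.05/(0.03435×26.5)

k ≈ 0.0549 W/(m·K)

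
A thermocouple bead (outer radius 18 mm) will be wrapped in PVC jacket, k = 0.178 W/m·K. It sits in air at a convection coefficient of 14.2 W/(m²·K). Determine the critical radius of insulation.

For a sphere r_cr = 2k/h = 2×0.178/14.2
r_cr = 25.1 mm; since the bare radius (18 mm) is below r_cr, adding a thin layer of insulation will *increase* heat loss.

r_cr ≈ 25.1 mm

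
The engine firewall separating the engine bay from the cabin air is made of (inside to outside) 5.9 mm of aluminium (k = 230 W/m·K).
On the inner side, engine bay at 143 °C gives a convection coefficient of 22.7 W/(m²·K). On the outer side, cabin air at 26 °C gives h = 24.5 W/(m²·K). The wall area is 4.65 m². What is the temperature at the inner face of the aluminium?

Thermal resistances in series:
R_inner film = 1/(h_i·A) = 1/(22.7×4.65) = 0.009474 K/W
R_aluminium = L/(kA) = 0.0059/(230×4.65) = 5.517×10^-6 K/W
R_outer film = 1/(h_o·A) = 1/(24.5×4.65) = 0.008778 K/W
R_total = 0.01826 K/W;  Q = ΔT/R_total = 117/0.01826 = 6409 W
T_interface = T_inner − Q·ΣR(inner→interface) = 143 − 6410×0.009474

T ≈ 82.3 °C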